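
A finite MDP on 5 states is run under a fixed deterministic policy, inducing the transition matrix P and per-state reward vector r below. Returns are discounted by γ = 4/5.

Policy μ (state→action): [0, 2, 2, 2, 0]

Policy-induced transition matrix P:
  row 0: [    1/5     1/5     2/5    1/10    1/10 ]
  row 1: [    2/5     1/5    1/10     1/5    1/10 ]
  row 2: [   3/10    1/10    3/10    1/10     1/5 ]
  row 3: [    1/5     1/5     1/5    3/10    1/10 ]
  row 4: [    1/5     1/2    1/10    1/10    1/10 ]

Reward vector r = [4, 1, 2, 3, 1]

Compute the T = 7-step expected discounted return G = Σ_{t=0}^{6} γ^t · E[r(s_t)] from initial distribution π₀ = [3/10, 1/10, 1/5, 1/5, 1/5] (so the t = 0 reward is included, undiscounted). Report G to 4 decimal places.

G = 9.3774

t=0: π = [0.3000, 0.1000, 0.2000, 0.2000, 0.2000], E[r] = 2.5000, γ^t·E[r] = 2.500000, running G = 2.500000
t=1: π = [0.2400, 0.2400, 0.2500, 0.1500, 0.1200], E[r] = 2.2700, γ^t·E[r] = 1.816000, running G = 4.316000
t=2: π = [0.2730, 0.2110, 0.2370, 0.1540, 0.1250], E[r] = 2.3640, γ^t·E[r] = 1.512960, running G = 5.828960
t=3: π = [0.2659, 0.2138, 0.2447, 0.1519, 0.1237], E[r] = 2.3462, γ^t·E[r] = 1.201254, running G = 7.030214
t=4: π = [0.2672, 0.2126, 0.2439, 0.1518, 0.1245], E[r] = 2.3491, γ^t·E[r] = 0.962195, running G = 7.992410
t=5: π = [0.2669, 0.2130, 0.2441, 0.1516, 0.1244], E[r] = 2.3481, γ^t·E[r] = 0.769429, running G = 8.761839
t=6: π = [0.2670, 0.2129, 0.2441, 0.1516, 0.1244], E[r] = 2.3483, γ^t·E[r] = 0.615595, running G = 9.377433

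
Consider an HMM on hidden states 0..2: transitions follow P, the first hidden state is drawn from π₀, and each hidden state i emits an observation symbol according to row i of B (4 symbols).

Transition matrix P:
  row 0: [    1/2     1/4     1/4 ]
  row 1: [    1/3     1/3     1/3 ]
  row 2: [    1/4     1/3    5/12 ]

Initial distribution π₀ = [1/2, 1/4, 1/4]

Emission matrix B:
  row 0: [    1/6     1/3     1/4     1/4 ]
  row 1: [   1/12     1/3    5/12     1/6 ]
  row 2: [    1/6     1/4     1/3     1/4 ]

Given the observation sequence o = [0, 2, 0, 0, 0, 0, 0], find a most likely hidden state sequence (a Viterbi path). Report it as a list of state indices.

path = [0, 0, 0, 0, 0, 0, 0]

t=0: δ = [8.333e-02, 2.083e-02, 4.167e-02]  (obs o_0=0)
t=1: δ = [1.042e-02, 8.681e-03, 6.944e-03]  ψ = [0, 0, 0]  (obs o_1=2)
t=2: δ = [8.681e-04, 2.411e-04, 4.823e-04]  ψ = [0, 1, 1]  (obs o_2=0)
t=3: δ = [7.234e-05, 1.808e-05, 3.617e-05]  ψ = [0, 0, 0]  (obs o_3=0)
t=4: δ = [6.028e-06, 1.507e-06, 3.014e-06]  ψ = [0, 0, 0]  (obs o_4=0)
t=5: δ = [5.023e-07, 1.256e-07, 2.512e-07]  ψ = [0, 0, 0]  (obs o_5=0)
t=6: δ = [4.186e-08, 1.047e-08, 2.093e-08]  ψ = [0, 0, 0]  (obs o_6=0)
backtrack: best end state = 0; path = [0, 0, 0, 0, 0, 0, 0]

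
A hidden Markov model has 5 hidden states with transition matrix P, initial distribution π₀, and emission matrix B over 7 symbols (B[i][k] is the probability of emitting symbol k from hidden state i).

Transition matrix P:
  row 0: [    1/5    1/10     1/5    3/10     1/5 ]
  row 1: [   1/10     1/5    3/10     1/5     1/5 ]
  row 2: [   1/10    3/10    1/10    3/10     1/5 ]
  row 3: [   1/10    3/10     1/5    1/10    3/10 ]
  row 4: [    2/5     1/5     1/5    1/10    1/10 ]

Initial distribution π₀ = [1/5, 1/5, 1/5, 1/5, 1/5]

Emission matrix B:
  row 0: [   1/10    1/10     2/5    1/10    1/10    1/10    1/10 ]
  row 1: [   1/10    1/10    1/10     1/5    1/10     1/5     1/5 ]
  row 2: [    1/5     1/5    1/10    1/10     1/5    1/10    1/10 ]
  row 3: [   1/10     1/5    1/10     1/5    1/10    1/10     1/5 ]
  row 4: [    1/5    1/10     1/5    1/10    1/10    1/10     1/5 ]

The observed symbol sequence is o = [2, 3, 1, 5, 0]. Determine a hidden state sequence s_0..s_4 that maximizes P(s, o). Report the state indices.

t=0: δ = [8.000e-02, 2.000e-02, 2.000e-02, 2.000e-02, 4.000e-02]  (obs o_0=2)
t=1: δ = [1.600e-03, 1.600e-03, 1.600e-03, 4.800e-03, 1.600e-03]  ψ = [0, 0, 0, 0, 0]  (obs o_1=3)
t=2: δ = [6.400e-05, 1.440e-04, 1.920e-04, 9.600e-05, 1.440e-04]  ψ = [4, 3, 3, 0, 3]  (obs o_2=1)
t=3: δ = [5.760e-06, 1.152e-05, 4.320e-06, 5.760e-06, 3.840e-06]  ψ = [4, 2, 1, 2, 2]  (obs o_3=5)
t=4: δ = [1.536e-07, 2.304e-07, 6.912e-07, 2.304e-07, 4.608e-07]  ψ = [4, 1, 1, 1, 1]  (obs o_4=0)
backtrack: best end state = 2; path = [0, 3, 2, 1, 2]

path = [0, 3, 2, 1, 2]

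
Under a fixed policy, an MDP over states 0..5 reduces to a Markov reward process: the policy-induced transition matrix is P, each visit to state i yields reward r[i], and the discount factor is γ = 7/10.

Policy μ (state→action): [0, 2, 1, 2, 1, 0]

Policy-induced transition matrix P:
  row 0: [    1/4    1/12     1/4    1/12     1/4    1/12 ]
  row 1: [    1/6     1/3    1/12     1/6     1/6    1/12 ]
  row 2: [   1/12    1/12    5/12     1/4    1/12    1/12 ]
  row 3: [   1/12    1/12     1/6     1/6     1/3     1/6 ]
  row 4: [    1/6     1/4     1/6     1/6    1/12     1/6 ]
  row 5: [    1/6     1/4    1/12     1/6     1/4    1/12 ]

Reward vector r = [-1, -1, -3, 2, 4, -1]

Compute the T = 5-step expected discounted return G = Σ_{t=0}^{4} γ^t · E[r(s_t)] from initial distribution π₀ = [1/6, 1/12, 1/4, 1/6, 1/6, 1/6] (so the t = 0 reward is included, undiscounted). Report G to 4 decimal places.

G = -0.1390

t=0: π = [0.1667, 0.0833, 0.2500, 0.1667, 0.1667, 0.1667], E[r] = -0.1667, γ^t·E[r] = -0.166667, running G = -0.166667
t=1: π = [0.1458, 0.1597, 0.2222, 0.1736, 0.1875, 0.1111], E[r] = 0.0139, γ^t·E[r] = 0.009722, running G = -0.156944
t=2: π = [0.1458, 0.1730, 0.2118, 0.1730, 0.1829, 0.1134], E[r] = 0.0098, γ^t·E[r] = 0.004821, running G = -0.152124
t=3: π = [0.1467, 0.1760, 0.2079, 0.1722, 0.1842, 0.1130], E[r] = 0.0218, γ^t·E[r] = 0.007477, running G = -0.144647
t=4: π = [0.1472, 0.1769, 0.2068, 0.1718, 0.1843, 0.1130], E[r] = 0.0234, γ^t·E[r] = 0.005607, running G = -0.139040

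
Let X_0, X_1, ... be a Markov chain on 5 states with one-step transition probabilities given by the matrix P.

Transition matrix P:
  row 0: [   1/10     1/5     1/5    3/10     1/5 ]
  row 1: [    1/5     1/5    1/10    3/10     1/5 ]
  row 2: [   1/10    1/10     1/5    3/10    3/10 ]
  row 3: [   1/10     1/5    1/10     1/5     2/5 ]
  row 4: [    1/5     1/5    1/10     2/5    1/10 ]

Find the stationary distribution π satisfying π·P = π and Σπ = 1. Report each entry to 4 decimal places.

π = [0.1434, 0.1873, 0.1270, 0.2952, 0.2470]

Balance equations π_j = Σ_i π_i·P[i][j]:
  π_0 = 1/10·π_0 + 1/5·π_1 + 1/10·π_2 + 1/10·π_3 + 1/5·π_4
  π_1 = 1/5·π_0 + 1/5·π_1 + 1/10·π_2 + 1/5·π_3 + 1/5·π_4
  π_2 = 1/5·π_0 + 1/10·π_1 + 1/5·π_2 + 1/10·π_3 + 1/10·π_4
  π_3 = 3/10·π_0 + 3/10·π_1 + 3/10·π_2 + 1/5·π_3 + 2/5·π_4
  normalize: π_0 + π_1 + π_2 + π_3 + π_4 = 1
Solving the linear system gives exactly π = [569/3967, 743/3967, 504/3967, 1171/3967, 980/3967].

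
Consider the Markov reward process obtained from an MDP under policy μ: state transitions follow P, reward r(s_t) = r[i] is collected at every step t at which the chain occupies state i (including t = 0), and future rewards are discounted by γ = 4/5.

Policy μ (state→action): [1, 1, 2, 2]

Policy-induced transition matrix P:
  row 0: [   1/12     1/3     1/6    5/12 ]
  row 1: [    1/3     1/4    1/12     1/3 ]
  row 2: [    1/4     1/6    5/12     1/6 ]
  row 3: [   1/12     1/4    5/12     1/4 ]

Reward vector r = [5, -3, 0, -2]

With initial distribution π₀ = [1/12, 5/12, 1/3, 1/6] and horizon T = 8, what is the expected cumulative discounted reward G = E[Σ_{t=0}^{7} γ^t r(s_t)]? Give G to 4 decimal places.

G = -1.9927

t=0: π = [0.0833, 0.4167, 0.3333, 0.1667], E[r] = -1.1667, γ^t·E[r] = -1.166667, running G = -1.166667
t=1: π = [0.2431, 0.2292, 0.2569, 0.2708], E[r] = -0.0139, γ^t·E[r] = -0.011111, running G = -1.177778
t=2: π = [0.1834, 0.2488, 0.2795, 0.2882], E[r] = -0.4057, γ^t·E[r] = -0.259630, running G = -1.437407
t=3: π = [0.1921, 0.2420, 0.2879, 0.2780], E[r] = -0.3214, γ^t·E[r] = -0.164543, running G = -1.601951
t=4: π = [0.1918, 0.2420, 0.2880, 0.2782], E[r] = -0.3234, γ^t·E[r] = -0.132476, running G = -1.734426
t=5: π = [0.1918, 0.2420, 0.2880, 0.2781], E[r] = -0.3231, γ^t·E[r] = -0.105863, running G = -1.840289
t=6: π = [0.1918, 0.2420, 0.2880, 0.2781], E[r] = -0.3230, γ^t·E[r] = -0.084681, running G = -1.924971
t=7: π = [0.1918, 0.2420, 0.2880, 0.2781], E[r] = -0.3230, γ^t·E[r] = -0.067745, running G = -1.992716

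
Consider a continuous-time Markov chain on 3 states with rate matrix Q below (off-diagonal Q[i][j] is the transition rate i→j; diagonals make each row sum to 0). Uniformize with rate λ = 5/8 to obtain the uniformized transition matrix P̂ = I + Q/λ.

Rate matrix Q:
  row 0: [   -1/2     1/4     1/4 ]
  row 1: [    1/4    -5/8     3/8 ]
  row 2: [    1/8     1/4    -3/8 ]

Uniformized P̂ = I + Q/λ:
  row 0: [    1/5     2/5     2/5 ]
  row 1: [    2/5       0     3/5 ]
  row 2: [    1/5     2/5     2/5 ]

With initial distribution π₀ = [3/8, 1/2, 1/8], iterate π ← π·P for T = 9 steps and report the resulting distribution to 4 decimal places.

π = [0.2572, 0.2857, 0.4572]

t=0: π = [0.3750, 0.5000, 0.1250]
t=1: π = [0.3000, 0.2000, 0.5000]
t=2: π = [0.2400, 0.3200, 0.4400]
t=3: π = [0.2640, 0.2720, 0.4640]
t=4: π = [0.2544, 0.2912, 0.4544]
t=5: π = [0.2582, 0.2835, 0.4582]
t=6: π = [0.2567, 0.2866, 0.4567]
t=7: π = [0.2573, 0.2854, 0.4573]
t=8: π = [0.2571, 0.2859, 0.4571]
t=9: π = [0.2572, 0.2857, 0.4572]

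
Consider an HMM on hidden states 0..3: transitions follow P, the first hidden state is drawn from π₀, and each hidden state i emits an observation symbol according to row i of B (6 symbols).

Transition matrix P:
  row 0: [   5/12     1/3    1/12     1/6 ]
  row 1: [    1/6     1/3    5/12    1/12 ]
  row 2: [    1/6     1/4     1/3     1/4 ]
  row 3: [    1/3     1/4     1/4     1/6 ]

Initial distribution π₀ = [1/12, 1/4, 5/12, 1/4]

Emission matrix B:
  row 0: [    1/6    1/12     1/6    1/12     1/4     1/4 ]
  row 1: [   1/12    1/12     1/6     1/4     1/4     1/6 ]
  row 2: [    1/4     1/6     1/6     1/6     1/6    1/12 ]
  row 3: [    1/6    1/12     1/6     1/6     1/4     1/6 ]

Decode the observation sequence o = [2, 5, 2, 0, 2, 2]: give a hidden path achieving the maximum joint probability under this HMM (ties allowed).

path = [3, 0, 0, 0, 0, 0]

t=0: δ = [1.389e-02, 4.167e-02, 6.944e-02, 4.167e-02]  (obs o_0=2)
t=1: δ = [3.472e-03, 2.894e-03, 1.929e-03, 2.894e-03]  ψ = [3, 2, 2, 2]  (obs o_1=5)
t=2: δ = [2.411e-04, 1.929e-04, 2.009e-04, 9.645e-05]  ψ = [0, 0, 1, 0]  (obs o_2=2)
t=3: δ = [1.674e-05, 6.698e-06, 2.009e-05, 8.372e-06]  ψ = [0, 0, 1, 2]  (obs o_3=0)
t=4: δ = [1.163e-06, 9.303e-07, 1.116e-06, 8.372e-07]  ψ = [0, 0, 2, 2]  (obs o_4=2)
t=5: δ = [8.075e-08, 6.460e-08, 6.460e-08, 4.651e-08]  ψ = [0, 0, 1, 2]  (obs o_5=2)
backtrack: best end state = 0; path = [3, 0, 0, 0, 0, 0]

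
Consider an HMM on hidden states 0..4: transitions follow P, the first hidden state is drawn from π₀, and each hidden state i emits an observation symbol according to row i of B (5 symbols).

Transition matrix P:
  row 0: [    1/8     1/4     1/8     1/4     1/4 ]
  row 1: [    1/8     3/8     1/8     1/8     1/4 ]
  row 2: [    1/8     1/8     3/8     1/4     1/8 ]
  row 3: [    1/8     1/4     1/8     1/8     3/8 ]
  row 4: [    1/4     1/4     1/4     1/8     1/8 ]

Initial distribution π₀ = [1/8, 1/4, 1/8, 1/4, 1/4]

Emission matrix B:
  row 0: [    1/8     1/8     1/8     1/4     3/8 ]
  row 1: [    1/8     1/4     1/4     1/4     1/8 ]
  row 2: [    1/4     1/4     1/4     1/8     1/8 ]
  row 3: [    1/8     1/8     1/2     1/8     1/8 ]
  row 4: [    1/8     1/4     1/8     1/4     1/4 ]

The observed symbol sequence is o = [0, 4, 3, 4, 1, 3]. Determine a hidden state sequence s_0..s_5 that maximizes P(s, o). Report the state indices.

path = [4, 0, 4, 0, 1, 1]

t=0: δ = [1.562e-02, 3.125e-02, 3.125e-02, 3.125e-02, 3.125e-02]  (obs o_0=0)
t=1: δ = [2.930e-03, 1.465e-03, 1.465e-03, 9.766e-04, 2.930e-03]  ψ = [4, 1, 2, 2, 3]  (obs o_1=4)
t=2: δ = [1.831e-04, 1.831e-04, 9.155e-05, 9.155e-05, 1.831e-04]  ψ = [4, 0, 4, 0, 0]  (obs o_2=3)
t=3: δ = [1.717e-05, 8.583e-06, 5.722e-06, 5.722e-06, 1.144e-05]  ψ = [4, 1, 4, 0, 0]  (obs o_3=4)
t=4: δ = [3.576e-07, 1.073e-06, 7.153e-07, 5.364e-07, 1.073e-06]  ψ = [4, 0, 4, 0, 0]  (obs o_4=1)
t=5: δ = [6.706e-08, 1.006e-07, 3.353e-08, 2.235e-08, 6.706e-08]  ψ = [4, 1, 2, 2, 1]  (obs o_5=3)
backtrack: best end state = 1; path = [4, 0, 4, 0, 1, 1]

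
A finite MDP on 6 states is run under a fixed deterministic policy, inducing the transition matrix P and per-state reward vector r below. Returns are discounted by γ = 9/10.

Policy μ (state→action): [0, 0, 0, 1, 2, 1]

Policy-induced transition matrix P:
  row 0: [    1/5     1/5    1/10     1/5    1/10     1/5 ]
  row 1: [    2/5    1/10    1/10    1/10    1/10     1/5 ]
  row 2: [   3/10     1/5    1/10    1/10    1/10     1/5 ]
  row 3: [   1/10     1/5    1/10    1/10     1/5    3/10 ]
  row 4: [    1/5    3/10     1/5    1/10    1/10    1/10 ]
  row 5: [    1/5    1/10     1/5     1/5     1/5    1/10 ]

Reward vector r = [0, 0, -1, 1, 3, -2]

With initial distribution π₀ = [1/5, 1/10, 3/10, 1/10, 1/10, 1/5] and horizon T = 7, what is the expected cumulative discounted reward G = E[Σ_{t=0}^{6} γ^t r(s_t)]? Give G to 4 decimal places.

G = -0.1249

t=0: π = [0.2000, 0.1000, 0.3000, 0.1000, 0.1000, 0.2000], E[r] = -0.3000, γ^t·E[r] = -0.300000, running G = -0.300000
t=1: π = [0.2400, 0.1800, 0.1300, 0.1400, 0.1300, 0.1800], E[r] = 0.0400, γ^t·E[r] = 0.036000, running G = -0.264000
t=2: π = [0.2350, 0.1770, 0.1310, 0.1420, 0.1320, 0.1830], E[r] = 0.0410, γ^t·E[r] = 0.033210, running G = -0.230790
t=3: π = [0.2343, 0.1772, 0.1315, 0.1418, 0.1325, 0.1827], E[r] = 0.0424, γ^t·E[r] = 0.030910, running G = -0.199880
t=4: π = [0.2344, 0.1773, 0.1315, 0.1417, 0.1325, 0.1827], E[r] = 0.0422, γ^t·E[r] = 0.027694, running G = -0.172186
t=5: π = [0.2344, 0.1773, 0.1315, 0.1417, 0.1324, 0.1827], E[r] = 0.0422, γ^t·E[r] = 0.024910, running G = -0.147276
t=6: π = [0.2344, 0.1773, 0.1315, 0.1417, 0.1324, 0.1827], E[r] = 0.0422, γ^t·E[r] = 0.022420, running G = -0.124856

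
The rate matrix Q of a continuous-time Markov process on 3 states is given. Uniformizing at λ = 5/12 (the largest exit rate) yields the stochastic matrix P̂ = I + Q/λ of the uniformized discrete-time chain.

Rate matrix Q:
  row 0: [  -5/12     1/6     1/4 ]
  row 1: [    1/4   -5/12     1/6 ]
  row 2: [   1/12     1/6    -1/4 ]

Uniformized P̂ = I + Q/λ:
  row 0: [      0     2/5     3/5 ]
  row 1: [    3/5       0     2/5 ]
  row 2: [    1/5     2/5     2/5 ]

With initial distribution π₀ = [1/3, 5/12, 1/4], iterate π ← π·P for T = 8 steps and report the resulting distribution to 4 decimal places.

π = [0.2617, 0.2858, 0.4525]

t=0: π = [0.3333, 0.4167, 0.2500]
t=1: π = [0.3000, 0.2333, 0.4667]
t=2: π = [0.2333, 0.3067, 0.4600]
t=3: π = [0.2760, 0.2773, 0.4467]
t=4: π = [0.2557, 0.2891, 0.4552]
t=5: π = [0.2645, 0.2844, 0.4511]
t=6: π = [0.2609, 0.2863, 0.4529]
t=7: π = [0.2623, 0.2855, 0.4522]
t=8: π = [0.2617, 0.2858, 0.4525]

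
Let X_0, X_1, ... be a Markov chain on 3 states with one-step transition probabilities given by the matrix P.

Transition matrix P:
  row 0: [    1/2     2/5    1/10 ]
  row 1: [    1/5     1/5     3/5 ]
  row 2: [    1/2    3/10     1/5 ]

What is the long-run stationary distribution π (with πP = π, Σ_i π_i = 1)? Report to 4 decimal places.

Balance equations π_j = Σ_i π_i·P[i][j]:
  π_0 = 1/2·π_0 + 1/5·π_1 + 1/2·π_2
  π_1 = 2/5·π_0 + 1/5·π_1 + 3/10·π_2
  normalize: π_0 + π_1 + π_2 = 1
Solving the linear system gives exactly π = [46/113, 35/113, 32/113].

π = [0.4071, 0.3097, 0.2832]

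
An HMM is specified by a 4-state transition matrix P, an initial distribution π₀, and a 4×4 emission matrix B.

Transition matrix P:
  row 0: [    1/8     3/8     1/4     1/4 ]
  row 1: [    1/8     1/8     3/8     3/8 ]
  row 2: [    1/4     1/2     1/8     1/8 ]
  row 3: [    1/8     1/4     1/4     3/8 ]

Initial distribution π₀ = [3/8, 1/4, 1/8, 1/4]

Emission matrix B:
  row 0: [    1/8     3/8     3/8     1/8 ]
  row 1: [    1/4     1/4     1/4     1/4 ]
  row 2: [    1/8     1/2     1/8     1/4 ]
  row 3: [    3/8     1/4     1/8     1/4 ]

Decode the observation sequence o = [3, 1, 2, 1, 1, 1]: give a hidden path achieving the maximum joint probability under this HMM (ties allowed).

t=0: δ = [4.688e-02, 6.250e-02, 3.125e-02, 6.250e-02]  (obs o_0=3)
t=1: δ = [2.930e-03, 4.395e-03, 1.172e-02, 5.859e-03]  ψ = [1, 0, 1, 1]  (obs o_1=1)
t=2: δ = [1.099e-03, 1.465e-03, 2.060e-04, 2.747e-04]  ψ = [2, 2, 1, 3]  (obs o_2=2)
t=3: δ = [6.866e-05, 1.030e-04, 2.747e-04, 1.373e-04]  ψ = [1, 0, 1, 1]  (obs o_3=1)
t=4: δ = [2.575e-05, 3.433e-05, 1.931e-05, 1.287e-05]  ψ = [2, 2, 1, 3]  (obs o_4=1)
t=5: δ = [1.810e-06, 2.414e-06, 6.437e-06, 3.219e-06]  ψ = [2, 0, 1, 1]  (obs o_5=1)
backtrack: best end state = 2; path = [1, 2, 1, 2, 1, 2]

path = [1, 2, 1, 2, 1, 2]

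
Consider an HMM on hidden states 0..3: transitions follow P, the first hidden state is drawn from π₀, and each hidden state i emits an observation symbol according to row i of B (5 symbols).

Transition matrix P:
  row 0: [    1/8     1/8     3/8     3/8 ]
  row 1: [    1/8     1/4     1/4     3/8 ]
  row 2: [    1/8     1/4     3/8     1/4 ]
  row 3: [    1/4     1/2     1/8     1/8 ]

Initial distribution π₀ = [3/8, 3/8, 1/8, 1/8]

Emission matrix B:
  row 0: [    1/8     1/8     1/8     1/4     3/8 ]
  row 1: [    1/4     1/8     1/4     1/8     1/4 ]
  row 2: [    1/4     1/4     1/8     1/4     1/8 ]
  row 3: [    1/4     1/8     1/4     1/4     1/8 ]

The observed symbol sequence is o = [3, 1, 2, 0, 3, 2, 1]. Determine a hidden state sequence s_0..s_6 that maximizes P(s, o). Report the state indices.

t=0: δ = [9.375e-02, 4.688e-02, 3.125e-02, 3.125e-02]  (obs o_0=3)
t=1: δ = [1.465e-03, 1.953e-03, 8.789e-03, 4.395e-03]  ψ = [0, 3, 0, 0]  (obs o_1=1)
t=2: δ = [1.373e-04, 5.493e-04, 4.120e-04, 5.493e-04]  ψ = [2, 2, 2, 2]  (obs o_2=2)
t=3: δ = [1.717e-05, 6.866e-05, 3.862e-05, 5.150e-05]  ψ = [3, 3, 2, 1]  (obs o_3=0)
t=4: δ = [3.219e-06, 3.219e-06, 4.292e-06, 6.437e-06]  ψ = [3, 3, 1, 1]  (obs o_4=3)
t=5: δ = [2.012e-07, 8.047e-07, 2.012e-07, 3.017e-07]  ψ = [3, 3, 2, 0]  (obs o_5=2)
t=6: δ = [1.257e-08, 2.515e-08, 5.029e-08, 3.772e-08]  ψ = [1, 1, 1, 1]  (obs o_6=1)
backtrack: best end state = 2; path = [0, 2, 3, 1, 3, 1, 2]

path = [0, 2, 3, 1, 3, 1, 2]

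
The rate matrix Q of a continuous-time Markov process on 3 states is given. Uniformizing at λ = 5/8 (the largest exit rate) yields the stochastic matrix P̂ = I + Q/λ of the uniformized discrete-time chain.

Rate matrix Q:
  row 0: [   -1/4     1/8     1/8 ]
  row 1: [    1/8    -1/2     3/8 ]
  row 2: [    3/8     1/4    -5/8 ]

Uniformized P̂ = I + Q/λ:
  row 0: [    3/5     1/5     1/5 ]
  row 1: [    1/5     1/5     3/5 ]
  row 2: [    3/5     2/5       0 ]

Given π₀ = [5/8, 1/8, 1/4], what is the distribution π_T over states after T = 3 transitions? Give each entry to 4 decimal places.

t=0: π = [0.6250, 0.1250, 0.2500]
t=1: π = [0.5500, 0.2500, 0.2000]
t=2: π = [0.5000, 0.2400, 0.2600]
t=3: π = [0.5040, 0.2520, 0.2440]

π = [0.5040, 0.2520, 0.2440]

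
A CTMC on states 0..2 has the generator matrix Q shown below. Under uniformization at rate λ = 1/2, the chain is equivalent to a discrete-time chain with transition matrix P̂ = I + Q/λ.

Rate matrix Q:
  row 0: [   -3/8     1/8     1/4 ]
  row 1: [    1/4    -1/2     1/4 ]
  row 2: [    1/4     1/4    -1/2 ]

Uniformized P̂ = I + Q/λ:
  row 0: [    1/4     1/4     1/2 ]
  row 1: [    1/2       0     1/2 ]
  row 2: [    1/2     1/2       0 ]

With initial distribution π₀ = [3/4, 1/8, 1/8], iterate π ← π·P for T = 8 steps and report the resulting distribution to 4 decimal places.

π = [0.4000, 0.2675, 0.3325]

t=0: π = [0.7500, 0.1250, 0.1250]
t=1: π = [0.3125, 0.2500, 0.4375]
t=2: π = [0.4219, 0.2969, 0.2813]
t=3: π = [0.3945, 0.2461, 0.3594]
t=4: π = [0.4014, 0.2783, 0.3203]
t=5: π = [0.3997, 0.2605, 0.3398]
t=6: π = [0.4001, 0.2698, 0.3301]
t=7: π = [0.4000, 0.2651, 0.3350]
t=8: π = [0.4000, 0.2675, 0.3325]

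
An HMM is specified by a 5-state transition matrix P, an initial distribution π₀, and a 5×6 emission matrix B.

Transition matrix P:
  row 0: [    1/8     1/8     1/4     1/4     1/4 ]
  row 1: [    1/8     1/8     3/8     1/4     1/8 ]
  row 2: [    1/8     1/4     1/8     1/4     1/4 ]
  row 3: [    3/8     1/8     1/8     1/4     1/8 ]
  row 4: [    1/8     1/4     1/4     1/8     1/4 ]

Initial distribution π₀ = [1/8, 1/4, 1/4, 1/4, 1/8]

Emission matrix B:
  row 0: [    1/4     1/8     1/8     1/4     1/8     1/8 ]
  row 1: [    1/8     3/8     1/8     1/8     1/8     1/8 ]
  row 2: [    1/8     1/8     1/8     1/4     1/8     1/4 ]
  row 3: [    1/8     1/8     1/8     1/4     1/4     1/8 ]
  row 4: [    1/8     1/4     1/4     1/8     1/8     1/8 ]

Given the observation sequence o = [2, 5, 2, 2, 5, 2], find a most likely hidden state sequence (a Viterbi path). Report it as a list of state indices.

path = [1, 2, 4, 4, 2, 4]

t=0: δ = [1.562e-02, 3.125e-02, 3.125e-02, 3.125e-02, 3.125e-02]  (obs o_0=2)
t=1: δ = [1.465e-03, 9.766e-04, 2.930e-03, 9.766e-04, 9.766e-04]  ψ = [3, 2, 1, 1, 2]  (obs o_1=5)
t=2: δ = [4.578e-05, 9.155e-05, 4.578e-05, 9.155e-05, 1.831e-04]  ψ = [2, 2, 0, 2, 2]  (obs o_2=2)
t=3: δ = [4.292e-06, 5.722e-06, 5.722e-06, 2.861e-06, 1.144e-05]  ψ = [3, 4, 4, 1, 4]  (obs o_3=2)
t=4: δ = [1.788e-07, 3.576e-07, 7.153e-07, 1.788e-07, 3.576e-07]  ψ = [4, 4, 4, 1, 4]  (obs o_4=5)
t=5: δ = [1.118e-08, 2.235e-08, 1.676e-08, 2.235e-08, 4.470e-08]  ψ = [2, 2, 1, 2, 2]  (obs o_5=2)
backtrack: best end state = 4; path = [1, 2, 4, 4, 2, 4]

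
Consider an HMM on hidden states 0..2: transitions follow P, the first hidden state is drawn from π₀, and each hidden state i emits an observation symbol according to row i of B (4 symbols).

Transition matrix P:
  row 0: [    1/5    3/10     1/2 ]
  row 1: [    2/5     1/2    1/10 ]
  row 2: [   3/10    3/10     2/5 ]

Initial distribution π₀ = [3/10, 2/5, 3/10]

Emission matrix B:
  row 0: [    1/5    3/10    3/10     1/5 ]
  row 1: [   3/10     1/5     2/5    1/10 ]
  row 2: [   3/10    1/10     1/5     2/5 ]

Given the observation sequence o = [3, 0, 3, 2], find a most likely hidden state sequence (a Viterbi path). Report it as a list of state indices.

path = [2, 2, 2, 1]

t=0: δ = [6.000e-02, 4.000e-02, 1.200e-01]  (obs o_0=3)
t=1: δ = [7.200e-03, 1.080e-02, 1.440e-02]  ψ = [2, 2, 2]  (obs o_1=0)
t=2: δ = [8.640e-04, 5.400e-04, 2.304e-03]  ψ = [1, 1, 2]  (obs o_2=3)
t=3: δ = [2.074e-04, 2.765e-04, 1.843e-04]  ψ = [2, 2, 2]  (obs o_3=2)
backtrack: best end state = 1; path = [2, 2, 2, 1]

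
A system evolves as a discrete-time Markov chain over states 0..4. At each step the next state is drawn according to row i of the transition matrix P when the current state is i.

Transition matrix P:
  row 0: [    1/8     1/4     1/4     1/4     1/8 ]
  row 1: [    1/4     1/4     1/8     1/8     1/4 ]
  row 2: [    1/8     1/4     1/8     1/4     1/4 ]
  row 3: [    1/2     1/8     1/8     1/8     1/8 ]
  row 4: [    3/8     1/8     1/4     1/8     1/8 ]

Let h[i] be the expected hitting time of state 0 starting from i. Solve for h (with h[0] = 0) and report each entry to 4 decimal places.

First-step conditioning: h[0] = 0; for i ≠ 0, h[i] = 1 + Σ_k P[i][k]·h[k].
  h[1] = 1 + 1/4·h[1] + 1/8·h[2] + 1/8·h[3] + 1/4·h[4]
  h[2] = 1 + 1/4·h[1] + 1/8·h[2] + 1/4·h[3] + 1/4·h[4]
  h[3] = 1 + 1/8·h[1] + 1/8·h[2] + 1/8·h[3] + 1/8·h[4]
  h[4] = 1 + 1/8·h[1] + 1/4·h[2] + 1/8·h[3] + 1/8·h[4]
Solving the 4×4 linear system over states ≠ 0 gives exactly h = [0, 577/169, 632/169, 440/169, 519/169] (h[0] = 0 is the target).

h = [0.0000, 3.4142, 3.7396, 2.6036, 3.0710]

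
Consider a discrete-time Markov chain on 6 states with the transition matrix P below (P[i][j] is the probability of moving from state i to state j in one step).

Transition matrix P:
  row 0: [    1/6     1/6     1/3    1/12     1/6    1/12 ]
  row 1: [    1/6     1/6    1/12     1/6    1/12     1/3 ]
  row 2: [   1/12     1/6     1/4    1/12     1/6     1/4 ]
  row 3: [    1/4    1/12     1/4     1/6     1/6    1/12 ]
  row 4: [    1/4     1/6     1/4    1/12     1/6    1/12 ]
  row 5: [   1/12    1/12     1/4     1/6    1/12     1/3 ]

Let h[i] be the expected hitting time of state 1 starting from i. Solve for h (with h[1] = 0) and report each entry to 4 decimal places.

First-step conditioning: h[1] = 0; for i ≠ 1, h[i] = 1 + Σ_k P[i][k]·h[k].
  h[0] = 1 + 1/6·h[0] + 1/3·h[2] + 1/12·h[3] + 1/6·h[4] + 1/12·h[5]
  h[2] = 1 + 1/12·h[0] + 1/4·h[2] + 1/12·h[3] + 1/6·h[4] + 1/4·h[5]
  h[3] = 1 + 1/4·h[0] + 1/4·h[2] + 1/6·h[3] + 1/6·h[4] + 1/12·h[5]
  h[4] = 1 + 1/4·h[0] + 1/4·h[2] + 1/12·h[3] + 1/6·h[4] + 1/12·h[5]
  h[5] = 1 + 1/12·h[0] + 1/4·h[2] + 1/6·h[3] + 1/12·h[4] + 1/3·h[5]
Solving the 5×5 linear system over states ≠ 1 gives exactly h = [31420/4507, 0, 31996/4507, 34224/4507, 31372/4507, 35164/4507] (h[1] = 0 is the target).

h = [6.9714, 0.0000, 7.0992, 7.5935, 6.9607, 7.8021]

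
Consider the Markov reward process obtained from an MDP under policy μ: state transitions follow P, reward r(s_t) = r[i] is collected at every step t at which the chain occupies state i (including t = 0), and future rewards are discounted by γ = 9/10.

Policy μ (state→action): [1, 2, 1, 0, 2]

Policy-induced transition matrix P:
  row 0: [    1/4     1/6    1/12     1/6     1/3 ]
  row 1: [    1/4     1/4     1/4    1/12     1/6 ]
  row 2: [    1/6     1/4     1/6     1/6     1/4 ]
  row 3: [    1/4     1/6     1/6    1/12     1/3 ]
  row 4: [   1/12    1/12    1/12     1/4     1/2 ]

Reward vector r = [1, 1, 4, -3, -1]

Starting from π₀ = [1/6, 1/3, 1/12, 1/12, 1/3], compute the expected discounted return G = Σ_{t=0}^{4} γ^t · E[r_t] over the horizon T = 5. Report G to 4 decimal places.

t=0: π = [0.1667, 0.3333, 0.0833, 0.0833, 0.3333], E[r] = 0.2500, γ^t·E[r] = 0.250000, running G = 0.250000
t=1: π = [0.1875, 0.1736, 0.1528, 0.1597, 0.3264], E[r] = 0.1667, γ^t·E[r] = 0.150000, running G = 0.400000
t=2: π = [0.1829, 0.1667, 0.1383, 0.1661, 0.3461], E[r] = 0.0584, γ^t·E[r] = 0.047344, running G = 0.447344
t=3: π = [0.1808, 0.1632, 0.1365, 0.1678, 0.3517], E[r] = 0.0349, γ^t·E[r] = 0.025453, running G = 0.472797
t=4: π = [0.1800, 0.1623, 0.1359, 0.1684, 0.3534], E[r] = 0.0274, γ^t·E[r] = 0.017964, running G = 0.490761

G = 0.4908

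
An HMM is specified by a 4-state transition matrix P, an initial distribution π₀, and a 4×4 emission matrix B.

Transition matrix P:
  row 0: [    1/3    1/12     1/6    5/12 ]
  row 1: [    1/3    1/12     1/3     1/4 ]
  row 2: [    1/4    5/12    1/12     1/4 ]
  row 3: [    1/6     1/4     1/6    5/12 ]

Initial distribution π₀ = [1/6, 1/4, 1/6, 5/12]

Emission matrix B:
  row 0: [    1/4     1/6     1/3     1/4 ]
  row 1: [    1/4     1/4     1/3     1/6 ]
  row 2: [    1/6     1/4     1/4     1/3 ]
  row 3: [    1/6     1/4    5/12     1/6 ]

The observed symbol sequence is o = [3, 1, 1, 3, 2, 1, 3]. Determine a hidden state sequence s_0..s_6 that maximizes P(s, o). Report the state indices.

path = [3, 3, 3, 3, 3, 3, 3]

t=0: δ = [4.167e-02, 4.167e-02, 5.556e-02, 6.944e-02]  (obs o_0=3)
t=1: δ = [2.315e-03, 5.787e-03, 3.472e-03, 7.234e-03]  ψ = [0, 2, 1, 3]  (obs o_1=1)
t=2: δ = [3.215e-04, 4.521e-04, 4.823e-04, 7.535e-04]  ψ = [1, 3, 1, 3]  (obs o_2=1)
t=3: δ = [3.768e-05, 3.349e-05, 5.023e-05, 5.233e-05]  ψ = [1, 2, 1, 3]  (obs o_3=3)
t=4: δ = [4.186e-06, 6.977e-06, 2.791e-06, 9.085e-06]  ψ = [0, 2, 1, 3]  (obs o_4=2)
t=5: δ = [3.876e-07, 5.678e-07, 5.814e-07, 9.463e-07]  ψ = [1, 3, 1, 3]  (obs o_5=1)
t=6: δ = [4.732e-08, 4.038e-08, 6.309e-08, 6.572e-08]  ψ = [1, 2, 1, 3]  (obs o_6=3)
backtrack: best end state = 3; path = [3, 3, 3, 3, 3, 3, 3]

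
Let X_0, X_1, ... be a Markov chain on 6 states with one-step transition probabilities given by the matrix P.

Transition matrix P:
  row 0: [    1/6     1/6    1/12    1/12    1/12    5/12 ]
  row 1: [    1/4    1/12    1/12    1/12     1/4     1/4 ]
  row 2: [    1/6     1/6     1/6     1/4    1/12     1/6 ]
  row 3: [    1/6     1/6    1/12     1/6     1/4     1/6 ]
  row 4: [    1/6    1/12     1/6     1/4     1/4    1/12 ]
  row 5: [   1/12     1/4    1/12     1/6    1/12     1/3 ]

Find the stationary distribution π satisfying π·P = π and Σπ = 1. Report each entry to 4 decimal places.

π = [0.1594, 0.1602, 0.1059, 0.1626, 0.1646, 0.2474]

Balance equations π_j = Σ_i π_i·P[i][j]:
  π_0 = 1/6·π_0 + 1/4·π_1 + 1/6·π_2 + 1/6·π_3 + 1/6·π_4 + 1/12·π_5
  π_1 = 1/6·π_0 + 1/12·π_1 + 1/6·π_2 + 1/6·π_3 + 1/12·π_4 + 1/4·π_5
  π_2 = 1/12·π_0 + 1/12·π_1 + 1/6·π_2 + 1/12·π_3 + 1/6·π_4 + 1/12·π_5
  π_3 = 1/12·π_0 + 1/12·π_1 + 1/4·π_2 + 1/6·π_3 + 1/4·π_4 + 1/6·π_5
  π_4 = 1/12·π_0 + 1/4·π_1 + 1/12·π_2 + 1/4·π_3 + 1/4·π_4 + 1/12·π_5
  normalize: π_0 + π_1 + π_2 + π_3 + π_4 + π_5 = 1
Solving the linear system gives exactly π = [6649/41712, 6683/41712, 92/869, 6781/41712, 13/79, 10319/41712].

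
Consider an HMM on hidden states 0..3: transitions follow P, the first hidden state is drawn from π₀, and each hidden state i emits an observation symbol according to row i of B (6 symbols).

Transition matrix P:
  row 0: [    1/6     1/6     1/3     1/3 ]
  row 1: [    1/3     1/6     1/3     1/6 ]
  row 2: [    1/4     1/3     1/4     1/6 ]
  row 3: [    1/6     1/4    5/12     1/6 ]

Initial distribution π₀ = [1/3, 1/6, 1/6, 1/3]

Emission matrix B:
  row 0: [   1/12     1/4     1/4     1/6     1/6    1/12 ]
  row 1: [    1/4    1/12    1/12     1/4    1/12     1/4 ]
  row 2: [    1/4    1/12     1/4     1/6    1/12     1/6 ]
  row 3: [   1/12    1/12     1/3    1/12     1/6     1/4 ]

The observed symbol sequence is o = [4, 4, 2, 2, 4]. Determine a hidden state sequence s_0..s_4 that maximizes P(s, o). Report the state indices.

t=0: δ = [5.556e-02, 1.389e-02, 1.389e-02, 5.556e-02]  (obs o_0=4)
t=1: δ = [1.543e-03, 1.157e-03, 1.929e-03, 3.086e-03]  ψ = [0, 3, 3, 0]  (obs o_1=4)
t=2: δ = [1.286e-04, 6.430e-05, 3.215e-04, 1.715e-04]  ψ = [3, 3, 3, 0]  (obs o_2=2)
t=3: δ = [2.009e-05, 8.931e-06, 2.009e-05, 1.786e-05]  ψ = [2, 2, 2, 2]  (obs o_3=2)
t=4: δ = [8.372e-07, 5.582e-07, 6.202e-07, 1.116e-06]  ψ = [2, 2, 3, 0]  (obs o_4=4)
backtrack: best end state = 3; path = [0, 3, 2, 0, 3]

path = [0, 3, 2, 0, 3]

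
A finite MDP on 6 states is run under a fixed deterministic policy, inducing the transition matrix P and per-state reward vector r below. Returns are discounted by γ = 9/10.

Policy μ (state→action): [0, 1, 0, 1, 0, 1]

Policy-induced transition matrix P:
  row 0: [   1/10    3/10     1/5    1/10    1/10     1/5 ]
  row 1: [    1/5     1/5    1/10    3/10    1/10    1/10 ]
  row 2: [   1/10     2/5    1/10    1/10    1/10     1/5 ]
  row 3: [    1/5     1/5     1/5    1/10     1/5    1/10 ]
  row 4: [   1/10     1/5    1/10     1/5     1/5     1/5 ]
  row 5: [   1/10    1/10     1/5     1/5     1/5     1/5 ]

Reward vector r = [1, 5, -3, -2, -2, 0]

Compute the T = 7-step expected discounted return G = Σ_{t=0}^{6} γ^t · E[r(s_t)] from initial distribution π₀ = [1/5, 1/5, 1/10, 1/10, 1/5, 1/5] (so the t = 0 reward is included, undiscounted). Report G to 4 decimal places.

G = 1.0149

t=0: π = [0.2000, 0.2000, 0.1000, 0.1000, 0.2000, 0.2000], E[r] = 0.3000, γ^t·E[r] = 0.300000, running G = 0.300000
t=1: π = [0.1300, 0.2200, 0.1500, 0.1800, 0.1500, 0.1700], E[r] = 0.1200, γ^t·E[r] = 0.108000, running G = 0.408000
t=2: π = [0.1400, 0.2260, 0.1480, 0.1760, 0.1500, 0.1600], E[r] = 0.1740, γ^t·E[r] = 0.140940, running G = 0.548940
t=3: π = [0.1402, 0.2276, 0.1476, 0.1762, 0.1486, 0.1598], E[r] = 0.1858, γ^t·E[r] = 0.135448, running G = 0.684388
t=4: π = [0.1404, 0.2276, 0.1476, 0.1764, 0.1485, 0.1596], E[r] = 0.1857, γ^t·E[r] = 0.121825, running G = 0.806213
t=5: π = [0.1404, 0.2276, 0.1476, 0.1763, 0.1484, 0.1596], E[r] = 0.1860, γ^t·E[r] = 0.109805, running G = 0.916018
t=6: π = [0.1404, 0.2276, 0.1476, 0.1763, 0.1484, 0.1596], E[r] = 0.1860, γ^t·E[r] = 0.098848, running G = 1.014866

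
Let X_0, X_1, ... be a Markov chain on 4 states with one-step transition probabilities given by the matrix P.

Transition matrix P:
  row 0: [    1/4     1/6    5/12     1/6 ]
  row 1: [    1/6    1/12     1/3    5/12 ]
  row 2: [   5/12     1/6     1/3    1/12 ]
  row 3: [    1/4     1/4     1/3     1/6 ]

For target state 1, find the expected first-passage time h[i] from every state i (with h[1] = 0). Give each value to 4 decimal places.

First-step conditioning: h[1] = 0; for i ≠ 1, h[i] = 1 + Σ_k P[i][k]·h[k].
  h[0] = 1 + 1/4·h[0] + 5/12·h[2] + 1/6·h[3]
  h[2] = 1 + 5/12·h[0] + 1/3·h[2] + 1/12·h[3]
  h[3] = 1 + 1/4·h[0] + 1/3·h[2] + 1/6·h[3]
Solving the 3×3 linear system over states ≠ 1 gives exactly h = [1860/331, 0, 1872/331, 1704/331] (h[1] = 0 is the target).

h = [5.6193, 0.0000, 5.6556, 5.1480]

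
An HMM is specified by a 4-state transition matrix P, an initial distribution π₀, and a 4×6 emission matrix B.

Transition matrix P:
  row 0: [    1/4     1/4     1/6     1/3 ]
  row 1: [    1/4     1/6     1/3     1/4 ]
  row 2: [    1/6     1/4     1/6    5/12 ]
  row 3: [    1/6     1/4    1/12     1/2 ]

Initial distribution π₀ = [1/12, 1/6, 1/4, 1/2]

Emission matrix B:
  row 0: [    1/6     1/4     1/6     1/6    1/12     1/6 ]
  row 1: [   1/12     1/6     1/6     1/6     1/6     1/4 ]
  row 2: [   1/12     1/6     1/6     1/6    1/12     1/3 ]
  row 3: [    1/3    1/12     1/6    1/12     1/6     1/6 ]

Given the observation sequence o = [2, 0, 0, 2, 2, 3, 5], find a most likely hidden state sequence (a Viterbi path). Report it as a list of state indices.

t=0: δ = [1.389e-02, 2.778e-02, 4.167e-02, 8.333e-02]  (obs o_0=2)
t=1: δ = [2.315e-03, 1.736e-03, 7.716e-04, 1.389e-02]  ψ = [3, 3, 1, 3]  (obs o_1=0)
t=2: δ = [3.858e-04, 2.894e-04, 9.645e-05, 2.315e-03]  ψ = [3, 3, 3, 3]  (obs o_2=0)
t=3: δ = [6.430e-05, 9.645e-05, 3.215e-05, 1.929e-04]  ψ = [3, 3, 3, 3]  (obs o_3=2)
t=4: δ = [5.358e-06, 8.038e-06, 5.358e-06, 1.608e-05]  ψ = [3, 3, 1, 3]  (obs o_4=2)
t=5: δ = [4.465e-07, 6.698e-07, 4.465e-07, 6.698e-07]  ψ = [3, 3, 1, 3]  (obs o_5=3)
t=6: δ = [2.791e-08, 4.186e-08, 7.442e-08, 5.582e-08]  ψ = [1, 3, 1, 3]  (obs o_6=5)
backtrack: best end state = 2; path = [3, 3, 3, 3, 3, 1, 2]

path = [3, 3, 3, 3, 3, 1, 2]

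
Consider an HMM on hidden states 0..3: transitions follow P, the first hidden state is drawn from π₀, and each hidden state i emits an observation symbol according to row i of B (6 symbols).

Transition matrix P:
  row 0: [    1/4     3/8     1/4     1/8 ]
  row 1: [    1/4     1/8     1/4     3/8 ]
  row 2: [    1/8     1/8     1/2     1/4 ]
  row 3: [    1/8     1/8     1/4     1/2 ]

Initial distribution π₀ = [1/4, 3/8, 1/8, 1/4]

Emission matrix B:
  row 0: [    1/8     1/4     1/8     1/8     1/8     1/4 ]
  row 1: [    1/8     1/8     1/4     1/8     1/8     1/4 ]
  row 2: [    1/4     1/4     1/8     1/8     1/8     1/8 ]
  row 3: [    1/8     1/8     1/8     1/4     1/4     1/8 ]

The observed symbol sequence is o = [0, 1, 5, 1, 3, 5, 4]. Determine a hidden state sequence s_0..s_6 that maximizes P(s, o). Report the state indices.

t=0: δ = [3.125e-02, 4.688e-02, 3.125e-02, 3.125e-02]  (obs o_0=0)
t=1: δ = [2.930e-03, 1.465e-03, 3.906e-03, 2.197e-03]  ψ = [1, 0, 2, 1]  (obs o_1=1)
t=2: δ = [1.831e-04, 2.747e-04, 2.441e-04, 1.373e-04]  ψ = [0, 0, 2, 3]  (obs o_2=5)
t=3: δ = [1.717e-05, 8.583e-06, 3.052e-05, 1.287e-05]  ψ = [1, 0, 2, 1]  (obs o_3=1)
t=4: δ = [5.364e-07, 8.047e-07, 1.907e-06, 1.907e-06]  ψ = [0, 0, 2, 2]  (obs o_4=3)
t=5: δ = [5.960e-08, 5.960e-08, 1.192e-07, 1.192e-07]  ψ = [2, 2, 2, 3]  (obs o_5=5)
t=6: δ = [1.863e-09, 2.794e-09, 7.451e-09, 1.490e-08]  ψ = [0, 0, 2, 3]  (obs o_6=4)
backtrack: best end state = 3; path = [2, 2, 2, 2, 3, 3, 3]

path = [2, 2, 2, 2, 3, 3, 3]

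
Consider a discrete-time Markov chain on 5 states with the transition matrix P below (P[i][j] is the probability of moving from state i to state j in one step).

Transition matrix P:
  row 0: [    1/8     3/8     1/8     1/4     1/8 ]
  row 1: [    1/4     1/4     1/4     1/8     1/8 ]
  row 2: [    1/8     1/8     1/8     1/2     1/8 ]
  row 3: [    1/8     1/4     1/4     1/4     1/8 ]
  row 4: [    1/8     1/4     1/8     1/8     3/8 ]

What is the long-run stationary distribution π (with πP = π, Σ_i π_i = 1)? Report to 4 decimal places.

π = [0.1558, 0.2462, 0.1864, 0.2450, 0.1667]

Balance equations π_j = Σ_i π_i·P[i][j]:
  π_0 = 1/8·π_0 + 1/4·π_1 + 1/8·π_2 + 1/8·π_3 + 1/8·π_4
  π_1 = 3/8·π_0 + 1/4·π_1 + 1/8·π_2 + 1/4·π_3 + 1/4·π_4
  π_2 = 1/8·π_0 + 1/4·π_1 + 1/8·π_2 + 1/4·π_3 + 1/8·π_4
  π_3 = 1/4·π_0 + 1/8·π_1 + 1/2·π_2 + 1/4·π_3 + 1/8·π_4
  normalize: π_0 + π_1 + π_2 + π_3 + π_4 = 1
Solving the linear system gives exactly π = [529/3396, 209/849, 211/1132, 208/849, 1/6].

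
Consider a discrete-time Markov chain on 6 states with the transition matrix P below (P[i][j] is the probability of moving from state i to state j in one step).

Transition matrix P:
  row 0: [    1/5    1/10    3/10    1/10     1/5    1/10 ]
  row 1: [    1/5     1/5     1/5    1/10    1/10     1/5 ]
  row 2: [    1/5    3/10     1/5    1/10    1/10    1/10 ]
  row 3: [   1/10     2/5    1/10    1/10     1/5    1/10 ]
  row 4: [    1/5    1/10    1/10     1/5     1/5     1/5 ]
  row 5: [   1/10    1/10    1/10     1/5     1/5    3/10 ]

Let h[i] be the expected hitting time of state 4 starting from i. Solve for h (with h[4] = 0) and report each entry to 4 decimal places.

First-step conditioning: h[4] = 0; for i ≠ 4, h[i] = 1 + Σ_k P[i][k]·h[k].
  h[0] = 1 + 1/5·h[0] + 1/10·h[1] + 3/10·h[2] + 1/10·h[3] + 1/10·h[5]
  h[1] = 1 + 1/5·h[0] + 1/5·h[1] + 1/5·h[2] + 1/10·h[3] + 1/5·h[5]
  h[2] = 1 + 1/5·h[0] + 3/10·h[1] + 1/5·h[2] + 1/10·h[3] + 1/10·h[5]
  h[3] = 1 + 1/10·h[0] + 2/5·h[1] + 1/10·h[2] + 1/10·h[3] + 1/10·h[5]
  h[5] = 1 + 1/10·h[0] + 1/10·h[1] + 1/10·h[2] + 1/5·h[3] + 3/10·h[5]
Solving the 5×5 linear system over states ≠ 4 gives exactly h = [870/139, 88690/12927, 89680/12927, 81490/12927, 0, 78790/12927] (h[4] = 0 is the target).

h = [6.2590, 6.8608, 6.9374, 6.3039, 0.0000, 6.0950]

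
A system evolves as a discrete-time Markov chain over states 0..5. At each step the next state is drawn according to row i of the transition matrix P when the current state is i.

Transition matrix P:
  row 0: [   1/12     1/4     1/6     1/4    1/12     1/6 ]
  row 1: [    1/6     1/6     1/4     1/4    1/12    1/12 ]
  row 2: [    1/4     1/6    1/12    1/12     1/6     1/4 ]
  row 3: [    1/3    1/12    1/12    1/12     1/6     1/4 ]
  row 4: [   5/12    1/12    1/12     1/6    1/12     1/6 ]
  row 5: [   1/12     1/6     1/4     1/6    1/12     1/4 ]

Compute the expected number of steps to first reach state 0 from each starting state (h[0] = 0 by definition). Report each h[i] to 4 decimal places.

First-step conditioning: h[0] = 0; for i ≠ 0, h[i] = 1 + Σ_k P[i][k]·h[k].
  h[1] = 1 + 1/6·h[1] + 1/4·h[2] + 1/4·h[3] + 1/12·h[4] + 1/12·h[5]
  h[2] = 1 + 1/6·h[1] + 1/12·h[2] + 1/12·h[3] + 1/6·h[4] + 1/4·h[5]
  h[3] = 1 + 1/12·h[1] + 1/12·h[2] + 1/12·h[3] + 1/6·h[4] + 1/4·h[5]
  h[4] = 1 + 1/12·h[1] + 1/12·h[2] + 1/6·h[3] + 1/12·h[4] + 1/6·h[5]
  h[5] = 1 + 1/6·h[1] + 1/4·h[2] + 1/6·h[3] + 1/12·h[4] + 1/4·h[5]
Solving the 5×5 linear system over states ≠ 0 gives exactly h = [0, 56880/12643, 53940/12643, 49200/12643, 44328/12643, 63336/12643] (h[0] = 0 is the target).

h = [0.0000, 4.4989, 4.2664, 3.8915, 3.5061, 5.0096]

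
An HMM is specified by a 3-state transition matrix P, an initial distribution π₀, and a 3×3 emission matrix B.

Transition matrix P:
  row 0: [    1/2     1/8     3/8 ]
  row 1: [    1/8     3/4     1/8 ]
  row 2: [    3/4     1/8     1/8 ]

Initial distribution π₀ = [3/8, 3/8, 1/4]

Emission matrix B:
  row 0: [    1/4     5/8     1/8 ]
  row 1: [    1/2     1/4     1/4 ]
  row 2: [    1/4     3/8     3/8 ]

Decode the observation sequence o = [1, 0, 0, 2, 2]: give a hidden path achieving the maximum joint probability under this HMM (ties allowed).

t=0: δ = [2.344e-01, 9.375e-02, 9.375e-02]  (obs o_0=1)
t=1: δ = [2.930e-02, 3.516e-02, 2.197e-02]  ψ = [0, 1, 0]  (obs o_1=0)
t=2: δ = [4.120e-03, 1.318e-02, 2.747e-03]  ψ = [2, 1, 0]  (obs o_2=0)
t=3: δ = [2.575e-04, 2.472e-03, 6.180e-04]  ψ = [0, 1, 1]  (obs o_3=2)
t=4: δ = [5.794e-05, 4.635e-04, 1.159e-04]  ψ = [2, 1, 1]  (obs o_4=2)
backtrack: best end state = 1; path = [1, 1, 1, 1, 1]

path = [1, 1, 1, 1, 1]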